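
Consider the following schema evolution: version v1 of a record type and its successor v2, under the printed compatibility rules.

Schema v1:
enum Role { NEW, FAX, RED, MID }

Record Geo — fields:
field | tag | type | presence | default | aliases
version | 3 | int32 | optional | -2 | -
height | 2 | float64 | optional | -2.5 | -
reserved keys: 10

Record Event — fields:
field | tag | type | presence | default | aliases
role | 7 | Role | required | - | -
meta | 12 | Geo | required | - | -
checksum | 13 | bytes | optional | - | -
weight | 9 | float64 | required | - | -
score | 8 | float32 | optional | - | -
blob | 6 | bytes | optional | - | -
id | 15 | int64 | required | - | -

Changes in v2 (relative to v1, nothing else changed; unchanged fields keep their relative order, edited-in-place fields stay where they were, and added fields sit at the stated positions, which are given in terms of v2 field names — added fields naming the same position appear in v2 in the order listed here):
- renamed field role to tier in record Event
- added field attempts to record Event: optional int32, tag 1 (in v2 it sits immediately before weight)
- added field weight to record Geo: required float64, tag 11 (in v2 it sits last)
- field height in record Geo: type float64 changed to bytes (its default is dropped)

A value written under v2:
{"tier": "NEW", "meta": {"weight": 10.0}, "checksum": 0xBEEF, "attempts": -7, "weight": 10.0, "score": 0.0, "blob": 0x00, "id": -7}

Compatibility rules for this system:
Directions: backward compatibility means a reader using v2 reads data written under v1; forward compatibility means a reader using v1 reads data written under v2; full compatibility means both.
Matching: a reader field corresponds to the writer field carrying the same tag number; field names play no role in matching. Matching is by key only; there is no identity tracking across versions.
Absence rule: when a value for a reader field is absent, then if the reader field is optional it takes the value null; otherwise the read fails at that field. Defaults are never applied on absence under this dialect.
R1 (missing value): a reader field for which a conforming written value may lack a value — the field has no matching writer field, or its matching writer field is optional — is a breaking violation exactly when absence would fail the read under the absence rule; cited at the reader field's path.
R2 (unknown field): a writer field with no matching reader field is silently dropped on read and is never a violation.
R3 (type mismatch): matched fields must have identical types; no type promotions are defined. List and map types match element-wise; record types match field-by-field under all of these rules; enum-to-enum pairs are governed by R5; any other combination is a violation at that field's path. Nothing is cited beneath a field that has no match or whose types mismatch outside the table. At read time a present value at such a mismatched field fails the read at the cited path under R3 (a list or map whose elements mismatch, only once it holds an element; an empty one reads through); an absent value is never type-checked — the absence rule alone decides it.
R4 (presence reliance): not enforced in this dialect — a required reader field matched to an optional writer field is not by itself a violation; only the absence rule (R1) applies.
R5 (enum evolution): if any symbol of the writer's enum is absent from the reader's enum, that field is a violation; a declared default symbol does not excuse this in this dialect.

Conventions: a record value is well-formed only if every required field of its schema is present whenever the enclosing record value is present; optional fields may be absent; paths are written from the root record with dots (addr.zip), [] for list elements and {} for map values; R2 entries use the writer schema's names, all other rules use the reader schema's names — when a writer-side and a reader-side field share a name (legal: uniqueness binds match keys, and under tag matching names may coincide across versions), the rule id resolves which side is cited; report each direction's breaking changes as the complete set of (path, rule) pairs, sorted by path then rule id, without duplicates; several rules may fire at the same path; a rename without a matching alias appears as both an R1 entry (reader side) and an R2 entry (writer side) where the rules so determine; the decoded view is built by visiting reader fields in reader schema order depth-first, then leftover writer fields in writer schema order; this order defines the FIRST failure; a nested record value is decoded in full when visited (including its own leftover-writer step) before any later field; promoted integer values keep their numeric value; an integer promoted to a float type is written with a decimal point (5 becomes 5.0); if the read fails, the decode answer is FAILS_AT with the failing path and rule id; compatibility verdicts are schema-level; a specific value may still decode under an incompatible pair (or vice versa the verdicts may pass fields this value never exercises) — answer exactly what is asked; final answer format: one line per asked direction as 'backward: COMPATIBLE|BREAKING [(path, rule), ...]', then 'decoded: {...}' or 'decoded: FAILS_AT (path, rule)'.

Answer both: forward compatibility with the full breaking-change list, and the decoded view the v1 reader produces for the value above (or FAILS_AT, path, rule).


forward: BREAKING [(meta.height, R3)]; decoded: {"role": "NEW", "meta": {"version": null, "height": null}, "checksum": 0xBEEF, "weight": 10.0, "score": 0.0, "blob": 0x00, "id": -7}

each type pair in Event: writer, then reader
forward on Event — v1 reading data written by v2:
  role: paired with writer tier (Role -> Role; writer required)
  meta: paired with writer meta (Geo -> Geo; writer required)
  checksum: paired with writer checksum (bytes -> bytes; writer optional)
  weight: paired with writer weight (float64 -> float64; writer required)
  score: paired with writer score (float32 -> float32; writer optional)
  blob: paired with writer blob (bytes -> bytes; writer optional)
  id: paired with writer id (int64 -> int64; writer required)
  writer attempts: unknown to reader
  meta.version: paired with writer meta.version (int32 -> int32; writer optional)
  meta.height: paired with writer meta.height (bytes -> float64; writer optional)
  writer meta.weight: unknown to reader
  R3 fires at meta.height
  forward on Event therefore BREAKING (1)
decoding the Event value with the v1 reader:
  role := "NEW" (from writer tier)
  meta.version := null (absent, optional -> null)
  meta.height := null (absent, optional -> null)
  writer meta.weight: unknown -> dropped
  checksum := 0xBEEF
  weight := 10.0
  score := 0.0
  blob := 0x00
  id := -7
  writer attempts: unknown -> dropped
  => decoded: {"role": "NEW", "meta": {"version": null, "height": null}, "checksum": 0xBEEF, "weight": 10.0, "score": 0.0, "blob": 0x00, "id": -7}
the rest of the Event diff is inert for this question:
  renamed field role to tier in record Event -> fires no rule on Event, leaving the asked answer as it is
  added field weight to record Geo: required float64, tag 11 (in v2 it sits last) -> affects backward compatibility only, which is not asked
  added field attempts to record Event: optional int32, tag 1 (in v2 it sits immediately before weight) -> fires no rule on Event, leaving the asked answer as it is


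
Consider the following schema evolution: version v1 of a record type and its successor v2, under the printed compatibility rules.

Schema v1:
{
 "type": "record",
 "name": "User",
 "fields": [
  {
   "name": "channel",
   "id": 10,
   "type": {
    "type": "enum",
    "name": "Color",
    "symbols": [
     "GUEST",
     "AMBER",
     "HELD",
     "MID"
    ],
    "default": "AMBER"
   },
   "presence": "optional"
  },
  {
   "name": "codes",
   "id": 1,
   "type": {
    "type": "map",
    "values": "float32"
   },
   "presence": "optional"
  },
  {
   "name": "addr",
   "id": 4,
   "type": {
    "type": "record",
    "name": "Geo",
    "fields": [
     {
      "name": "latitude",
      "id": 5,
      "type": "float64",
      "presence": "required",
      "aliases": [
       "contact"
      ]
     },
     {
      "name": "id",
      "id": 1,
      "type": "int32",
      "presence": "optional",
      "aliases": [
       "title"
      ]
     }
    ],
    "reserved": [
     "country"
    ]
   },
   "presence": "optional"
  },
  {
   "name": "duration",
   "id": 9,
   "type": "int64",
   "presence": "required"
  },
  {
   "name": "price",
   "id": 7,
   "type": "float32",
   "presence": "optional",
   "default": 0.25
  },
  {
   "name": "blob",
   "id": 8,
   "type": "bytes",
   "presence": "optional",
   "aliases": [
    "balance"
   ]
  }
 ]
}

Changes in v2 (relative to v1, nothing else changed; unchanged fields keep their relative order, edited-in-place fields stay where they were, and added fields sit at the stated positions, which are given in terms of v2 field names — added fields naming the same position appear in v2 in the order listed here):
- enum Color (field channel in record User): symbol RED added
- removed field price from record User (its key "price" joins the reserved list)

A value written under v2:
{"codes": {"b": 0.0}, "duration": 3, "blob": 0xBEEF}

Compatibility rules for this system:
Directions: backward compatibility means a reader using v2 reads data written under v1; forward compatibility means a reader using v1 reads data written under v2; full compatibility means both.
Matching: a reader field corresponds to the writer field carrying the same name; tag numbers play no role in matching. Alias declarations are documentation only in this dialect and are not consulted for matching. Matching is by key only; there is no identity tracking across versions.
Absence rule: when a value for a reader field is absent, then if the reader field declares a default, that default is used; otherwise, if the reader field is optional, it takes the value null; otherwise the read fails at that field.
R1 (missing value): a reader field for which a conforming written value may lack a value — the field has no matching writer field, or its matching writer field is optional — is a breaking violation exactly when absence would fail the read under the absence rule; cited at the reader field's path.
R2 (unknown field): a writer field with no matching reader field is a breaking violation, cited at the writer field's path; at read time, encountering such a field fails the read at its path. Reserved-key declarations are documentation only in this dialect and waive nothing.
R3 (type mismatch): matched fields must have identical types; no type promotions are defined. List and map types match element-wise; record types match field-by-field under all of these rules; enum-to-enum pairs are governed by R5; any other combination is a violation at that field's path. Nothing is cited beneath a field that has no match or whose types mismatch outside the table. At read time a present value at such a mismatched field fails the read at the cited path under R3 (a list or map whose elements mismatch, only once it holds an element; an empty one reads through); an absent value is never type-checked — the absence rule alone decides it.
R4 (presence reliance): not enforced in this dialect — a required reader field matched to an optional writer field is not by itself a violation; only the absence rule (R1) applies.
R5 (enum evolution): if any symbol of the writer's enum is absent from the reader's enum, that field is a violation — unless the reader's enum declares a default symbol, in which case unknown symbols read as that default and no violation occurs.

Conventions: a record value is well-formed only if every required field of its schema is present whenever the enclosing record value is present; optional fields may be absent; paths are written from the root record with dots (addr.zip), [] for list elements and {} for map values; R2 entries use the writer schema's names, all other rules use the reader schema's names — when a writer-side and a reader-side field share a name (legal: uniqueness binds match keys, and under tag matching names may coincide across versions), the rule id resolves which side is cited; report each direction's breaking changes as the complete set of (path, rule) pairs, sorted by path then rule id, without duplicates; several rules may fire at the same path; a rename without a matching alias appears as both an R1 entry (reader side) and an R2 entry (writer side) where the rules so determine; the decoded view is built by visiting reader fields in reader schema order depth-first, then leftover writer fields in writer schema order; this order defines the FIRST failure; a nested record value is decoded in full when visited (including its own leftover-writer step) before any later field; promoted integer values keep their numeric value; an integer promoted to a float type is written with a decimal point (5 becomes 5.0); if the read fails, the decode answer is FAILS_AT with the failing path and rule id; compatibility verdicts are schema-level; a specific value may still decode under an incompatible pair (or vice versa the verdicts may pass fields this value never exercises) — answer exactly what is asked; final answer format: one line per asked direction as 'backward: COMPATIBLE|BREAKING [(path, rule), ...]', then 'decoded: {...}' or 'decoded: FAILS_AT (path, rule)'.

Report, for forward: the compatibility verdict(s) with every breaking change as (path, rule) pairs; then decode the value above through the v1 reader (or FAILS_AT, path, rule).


forward: COMPATIBLE []; decoded: {"channel": null, "codes": {"b": 0.0}, "addr": null, "duration": 3, "price": 0.25, "blob": 0xBEEF}

in User below, arrows point writer -> reader
forward analysis of User with v1 as reader and v2 as writer:
  channel: Color -> Color, writer optional; from channel
  codes: map<string, float32> -> map<string, float32>, writer optional; from codes
  addr: Geo -> Geo, writer optional; from addr
  duration: int64 -> int64, writer required; from duration
  price has no writer counterpart
  blob: bytes -> bytes, writer optional; from blob
  addr.latitude: float64 -> float64, writer required; from addr.latitude
  addr.id: int32 -> int32, writer optional; from addr.id
  => no violations; forward on User: COMPATIBLE
decode walk for User under reader schema v1:
  channel := null (absent, optional -> null)
  codes := {"b": 0.0}
  addr := null (absent, optional -> null)
  duration := 3
  price := 0.25 (absent -> default)
  blob := 0xBEEF
  => decoded: {"channel": null, "codes": {"b": 0.0}, "addr": null, "duration": 3, "price": 0.25, "blob": 0xBEEF}
the other User changes do not affect what is asked:
  enum Color (field channel in record User): symbol RED added -> triggers nothing under User's printed rules — same verdict
  removed field price from record User (its key "price" joins the reserved list) -> affects backward compatibility only, which is not asked


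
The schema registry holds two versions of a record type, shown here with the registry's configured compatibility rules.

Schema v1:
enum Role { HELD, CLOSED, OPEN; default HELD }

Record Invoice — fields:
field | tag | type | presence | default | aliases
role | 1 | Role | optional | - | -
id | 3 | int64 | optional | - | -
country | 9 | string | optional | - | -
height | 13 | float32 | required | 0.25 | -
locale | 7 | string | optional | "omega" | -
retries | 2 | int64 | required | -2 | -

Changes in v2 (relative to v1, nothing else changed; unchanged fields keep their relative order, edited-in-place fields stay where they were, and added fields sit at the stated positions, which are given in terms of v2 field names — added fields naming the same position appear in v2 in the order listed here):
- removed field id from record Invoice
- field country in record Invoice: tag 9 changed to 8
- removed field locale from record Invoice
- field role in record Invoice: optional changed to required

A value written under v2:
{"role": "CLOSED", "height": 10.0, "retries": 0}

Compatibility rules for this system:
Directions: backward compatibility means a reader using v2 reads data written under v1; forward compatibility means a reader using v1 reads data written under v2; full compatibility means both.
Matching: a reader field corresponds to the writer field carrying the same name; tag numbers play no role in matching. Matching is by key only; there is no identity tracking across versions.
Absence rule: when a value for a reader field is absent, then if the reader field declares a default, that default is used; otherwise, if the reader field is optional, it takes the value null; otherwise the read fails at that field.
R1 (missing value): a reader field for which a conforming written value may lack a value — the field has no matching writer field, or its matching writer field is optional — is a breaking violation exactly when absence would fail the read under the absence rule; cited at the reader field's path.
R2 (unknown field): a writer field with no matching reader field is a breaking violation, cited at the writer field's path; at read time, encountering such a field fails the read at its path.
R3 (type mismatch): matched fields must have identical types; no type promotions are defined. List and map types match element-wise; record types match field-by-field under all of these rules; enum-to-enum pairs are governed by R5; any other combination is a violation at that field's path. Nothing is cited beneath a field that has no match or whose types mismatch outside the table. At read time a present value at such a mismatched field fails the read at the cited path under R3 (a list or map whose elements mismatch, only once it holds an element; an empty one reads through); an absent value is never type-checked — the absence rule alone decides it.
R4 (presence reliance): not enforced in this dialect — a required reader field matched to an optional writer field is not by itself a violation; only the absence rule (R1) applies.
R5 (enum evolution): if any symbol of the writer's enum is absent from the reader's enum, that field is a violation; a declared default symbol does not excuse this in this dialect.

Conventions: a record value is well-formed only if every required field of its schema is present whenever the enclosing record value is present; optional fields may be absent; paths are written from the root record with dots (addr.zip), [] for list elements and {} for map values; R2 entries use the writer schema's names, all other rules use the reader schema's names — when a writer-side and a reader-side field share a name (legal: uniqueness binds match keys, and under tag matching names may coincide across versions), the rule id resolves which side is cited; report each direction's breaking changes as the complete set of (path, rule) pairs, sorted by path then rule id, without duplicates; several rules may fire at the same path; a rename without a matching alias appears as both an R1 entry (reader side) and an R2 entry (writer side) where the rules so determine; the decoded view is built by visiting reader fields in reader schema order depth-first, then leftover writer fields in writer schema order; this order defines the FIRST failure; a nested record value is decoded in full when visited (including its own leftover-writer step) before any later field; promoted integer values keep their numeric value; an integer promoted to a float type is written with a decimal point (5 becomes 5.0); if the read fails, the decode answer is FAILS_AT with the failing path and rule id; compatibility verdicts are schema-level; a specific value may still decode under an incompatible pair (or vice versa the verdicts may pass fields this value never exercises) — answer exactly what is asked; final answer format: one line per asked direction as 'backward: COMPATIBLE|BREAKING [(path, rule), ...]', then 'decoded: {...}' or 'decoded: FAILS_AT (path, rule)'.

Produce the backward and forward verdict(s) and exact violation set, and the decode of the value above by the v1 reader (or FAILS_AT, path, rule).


backward: BREAKING [(id, R2), (locale, R2), (role, R1)]; forward: COMPATIBLE []; decoded: {"role": "CLOSED", "id": null, "country": null, "height": 10.0, "locale": "omega", "retries": 0}

the writer's type comes first in each Invoice pair
backward analysis of Invoice with v2 as reader and v1 as writer:
  role <- role (Role -> Role, writer optional)
  country <- country (string -> string, writer optional)
  height <- height (float32 -> float32, writer required)
  retries <- retries (int64 -> int64, writer required)
  writer field id has no reader counterpart
  writer field locale has no reader counterpart
  violation R2 at id
  violation R2 at locale
  violation R1 at role
  => backward: BREAKING (3)
forward analysis of Invoice with v1 as reader and v2 as writer:
  role <- role (Role -> Role, writer required)
  id: no writer match
  country <- country (string -> string, writer optional)
  height <- height (float32 -> float32, writer required)
  locale: no writer match
  retries <- retries (int64 -> int64, writer required)
  => no violations; forward on Invoice: COMPATIBLE
decode walk for Invoice under reader schema v1:
  role := "CLOSED"
  id := null (missing; optional => null)
  country := null (missing; optional => null)
  height := 10.0
  locale := "omega" (missing; default applied)
  retries := 0
  => decoded: {"role": "CLOSED", "id": null, "country": null, "height": 10.0, "locale": "omega", "retries": 0}


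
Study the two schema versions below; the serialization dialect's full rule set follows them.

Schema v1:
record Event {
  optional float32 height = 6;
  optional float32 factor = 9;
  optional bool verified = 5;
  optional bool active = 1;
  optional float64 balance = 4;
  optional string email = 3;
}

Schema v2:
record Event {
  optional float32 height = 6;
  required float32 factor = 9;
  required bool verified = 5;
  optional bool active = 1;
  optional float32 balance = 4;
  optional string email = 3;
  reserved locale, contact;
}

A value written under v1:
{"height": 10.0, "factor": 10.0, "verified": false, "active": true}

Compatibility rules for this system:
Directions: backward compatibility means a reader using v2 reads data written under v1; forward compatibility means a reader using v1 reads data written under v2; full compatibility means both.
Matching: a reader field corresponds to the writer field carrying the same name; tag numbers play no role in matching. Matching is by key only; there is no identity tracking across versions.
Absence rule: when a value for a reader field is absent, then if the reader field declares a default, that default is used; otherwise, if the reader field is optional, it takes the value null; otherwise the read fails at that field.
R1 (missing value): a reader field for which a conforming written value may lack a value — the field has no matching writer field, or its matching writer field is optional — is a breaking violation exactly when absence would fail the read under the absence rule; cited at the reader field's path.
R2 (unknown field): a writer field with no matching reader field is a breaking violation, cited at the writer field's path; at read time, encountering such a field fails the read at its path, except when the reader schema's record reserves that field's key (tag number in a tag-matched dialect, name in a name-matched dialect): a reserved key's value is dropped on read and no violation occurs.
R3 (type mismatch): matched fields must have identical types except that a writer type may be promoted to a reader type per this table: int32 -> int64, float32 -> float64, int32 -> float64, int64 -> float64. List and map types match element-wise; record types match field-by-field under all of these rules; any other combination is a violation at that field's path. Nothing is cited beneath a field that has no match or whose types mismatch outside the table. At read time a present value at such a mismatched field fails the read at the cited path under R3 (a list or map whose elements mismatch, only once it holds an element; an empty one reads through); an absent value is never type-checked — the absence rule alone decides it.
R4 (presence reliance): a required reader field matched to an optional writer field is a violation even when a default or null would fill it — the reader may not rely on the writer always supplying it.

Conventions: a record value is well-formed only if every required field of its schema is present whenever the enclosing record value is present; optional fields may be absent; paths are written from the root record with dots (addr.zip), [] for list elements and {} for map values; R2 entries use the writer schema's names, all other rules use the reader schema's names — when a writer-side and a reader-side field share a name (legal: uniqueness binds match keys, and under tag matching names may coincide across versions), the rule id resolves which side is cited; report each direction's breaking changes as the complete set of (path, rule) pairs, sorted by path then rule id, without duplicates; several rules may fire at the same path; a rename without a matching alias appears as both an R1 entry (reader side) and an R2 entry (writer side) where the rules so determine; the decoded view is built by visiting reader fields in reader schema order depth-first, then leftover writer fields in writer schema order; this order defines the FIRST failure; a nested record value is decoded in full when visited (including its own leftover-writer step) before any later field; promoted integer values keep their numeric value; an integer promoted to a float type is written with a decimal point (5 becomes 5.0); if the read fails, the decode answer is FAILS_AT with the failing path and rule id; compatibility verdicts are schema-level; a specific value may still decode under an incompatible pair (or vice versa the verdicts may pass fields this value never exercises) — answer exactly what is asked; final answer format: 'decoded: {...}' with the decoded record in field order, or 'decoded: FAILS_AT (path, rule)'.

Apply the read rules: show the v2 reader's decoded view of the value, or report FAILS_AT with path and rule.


decoded: {"height": 10.0, "factor": 10.0, "verified": false, "active": true, "balance": null, "email": null}

in Event below, arrows point writer -> reader
decode (reader v2):
  height := 10.0
  factor := 10.0
  verified := false
  active := true
  balance := null (absent, optional -> null)
  email := null (absent, optional -> null)
  => decoded: {"height": 10.0, "factor": 10.0, "verified": false, "active": true, "balance": null, "email": null}
checking off the Event differences that do not matter here:
  field factor in record Event: optional changed to required -> matters for Event compatibility verdicts, not for this value's decode
  field verified in record Event: optional changed to required -> matters for Event compatibility verdicts, not for this value's decode
  field balance in record Event: type float64 changed to float32 -> matters for Event compatibility verdicts, not for this value's decode


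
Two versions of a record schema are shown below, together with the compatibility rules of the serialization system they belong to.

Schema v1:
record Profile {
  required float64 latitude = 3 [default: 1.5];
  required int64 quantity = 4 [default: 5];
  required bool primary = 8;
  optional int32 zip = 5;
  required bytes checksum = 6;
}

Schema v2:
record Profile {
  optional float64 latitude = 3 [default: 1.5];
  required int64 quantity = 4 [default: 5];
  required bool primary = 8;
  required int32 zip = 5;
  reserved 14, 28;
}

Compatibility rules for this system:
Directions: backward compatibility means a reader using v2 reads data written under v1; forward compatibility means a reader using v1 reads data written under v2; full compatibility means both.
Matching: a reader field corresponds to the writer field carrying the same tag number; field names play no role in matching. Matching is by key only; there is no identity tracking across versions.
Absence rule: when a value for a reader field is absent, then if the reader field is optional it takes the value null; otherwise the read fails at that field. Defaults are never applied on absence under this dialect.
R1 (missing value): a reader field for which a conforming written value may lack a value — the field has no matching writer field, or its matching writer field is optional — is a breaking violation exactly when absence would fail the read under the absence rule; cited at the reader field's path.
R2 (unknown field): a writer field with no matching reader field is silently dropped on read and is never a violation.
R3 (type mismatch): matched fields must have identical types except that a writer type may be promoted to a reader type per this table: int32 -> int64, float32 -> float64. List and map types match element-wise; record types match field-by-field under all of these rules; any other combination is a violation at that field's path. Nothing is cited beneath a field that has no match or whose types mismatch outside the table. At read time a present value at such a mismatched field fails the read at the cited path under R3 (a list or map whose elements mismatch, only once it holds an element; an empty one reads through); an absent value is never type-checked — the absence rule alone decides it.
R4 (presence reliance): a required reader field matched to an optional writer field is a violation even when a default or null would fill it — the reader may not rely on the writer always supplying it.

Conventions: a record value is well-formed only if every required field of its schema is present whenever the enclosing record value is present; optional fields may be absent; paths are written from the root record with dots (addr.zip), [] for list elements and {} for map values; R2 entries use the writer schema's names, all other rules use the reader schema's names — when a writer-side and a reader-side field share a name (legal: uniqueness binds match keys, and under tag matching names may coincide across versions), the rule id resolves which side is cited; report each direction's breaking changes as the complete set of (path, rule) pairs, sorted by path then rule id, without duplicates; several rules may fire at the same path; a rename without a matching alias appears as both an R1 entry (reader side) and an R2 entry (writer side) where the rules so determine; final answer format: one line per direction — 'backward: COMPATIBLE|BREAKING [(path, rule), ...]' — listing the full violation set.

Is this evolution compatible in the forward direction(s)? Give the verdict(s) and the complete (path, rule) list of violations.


forward: BREAKING [(checksum, R1), (latitude, R1), (latitude, R4)]

each type pair in Profile: writer, then reader
forward analysis of Profile with v1 as reader and v2 as writer:
  float64 -> float64, writer optional: latitude aligns to latitude
  int64 -> int64, writer required: quantity aligns to quantity
  bool -> bool, writer required: primary aligns to primary
  int32 -> int32, writer required: zip aligns to zip
  no writer field matches reader checksum
  rule R1 violated at checksum
  rule R1 violated at latitude
  rule R4 violated at latitude
  => 3 violation(s): forward is BREAKING for Profile
remaining Profile differences; none change what is asked:
  field zip in record Profile: optional changed to required -> matters only for Profile's backward compatibility — outside the asked direction


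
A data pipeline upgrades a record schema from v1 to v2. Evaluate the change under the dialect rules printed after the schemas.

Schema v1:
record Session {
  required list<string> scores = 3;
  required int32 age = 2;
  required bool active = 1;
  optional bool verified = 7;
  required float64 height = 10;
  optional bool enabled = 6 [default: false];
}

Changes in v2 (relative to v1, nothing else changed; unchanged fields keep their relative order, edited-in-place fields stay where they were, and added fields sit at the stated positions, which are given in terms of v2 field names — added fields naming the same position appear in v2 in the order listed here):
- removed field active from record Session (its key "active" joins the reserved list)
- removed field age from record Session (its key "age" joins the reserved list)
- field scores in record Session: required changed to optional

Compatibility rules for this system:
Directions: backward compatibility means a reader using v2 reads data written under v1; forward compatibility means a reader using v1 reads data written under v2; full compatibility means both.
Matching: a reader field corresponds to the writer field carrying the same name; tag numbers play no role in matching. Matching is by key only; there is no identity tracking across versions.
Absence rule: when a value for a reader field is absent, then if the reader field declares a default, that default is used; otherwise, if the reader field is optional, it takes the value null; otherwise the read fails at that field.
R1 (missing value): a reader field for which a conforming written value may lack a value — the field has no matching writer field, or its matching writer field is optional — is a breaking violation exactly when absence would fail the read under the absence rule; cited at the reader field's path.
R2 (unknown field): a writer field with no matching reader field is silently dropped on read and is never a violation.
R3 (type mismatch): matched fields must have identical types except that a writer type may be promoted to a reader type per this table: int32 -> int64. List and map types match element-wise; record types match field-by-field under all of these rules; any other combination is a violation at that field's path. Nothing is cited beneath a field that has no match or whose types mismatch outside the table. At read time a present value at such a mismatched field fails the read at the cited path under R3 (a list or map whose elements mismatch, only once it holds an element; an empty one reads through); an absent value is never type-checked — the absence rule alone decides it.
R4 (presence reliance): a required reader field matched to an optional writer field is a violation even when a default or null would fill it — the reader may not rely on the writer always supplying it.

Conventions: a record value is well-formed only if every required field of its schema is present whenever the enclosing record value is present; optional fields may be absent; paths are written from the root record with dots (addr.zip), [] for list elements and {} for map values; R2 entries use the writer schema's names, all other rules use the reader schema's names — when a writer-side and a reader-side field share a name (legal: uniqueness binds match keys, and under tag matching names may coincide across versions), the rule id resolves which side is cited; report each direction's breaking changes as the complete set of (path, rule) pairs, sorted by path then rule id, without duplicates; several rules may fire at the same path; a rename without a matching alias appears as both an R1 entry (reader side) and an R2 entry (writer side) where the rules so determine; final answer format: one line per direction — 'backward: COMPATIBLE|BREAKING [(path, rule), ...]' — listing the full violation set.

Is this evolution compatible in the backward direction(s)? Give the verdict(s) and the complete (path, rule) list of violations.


arrows below run writer -> reader for Session
backward analysis of Session with v2 as reader and v1 as writer:
  scores: paired with writer scores (list<string> -> list<string>; writer required)
  verified: paired with writer verified (bool -> bool; writer optional)
  height: paired with writer height (float64 -> float64; writer required)
  enabled: paired with writer enabled (bool -> bool; writer optional)
  writer field age has no reader counterpart
  writer field active has no reader counterpart
  => backward: COMPATIBLE
the rest of the Session diff is inert for this question:
  removed field active from record Session (its key "active" joins the reserved list) -> fires only in the forward direction of Session, which is not asked here
  removed field age from record Session (its key "age" joins the reserved list) -> fires only in the forward direction of Session, which is not asked here
  field scores in record Session: required changed to optional -> fires only in the forward direction of Session, which is not asked here

backward: COMPATIBLE []


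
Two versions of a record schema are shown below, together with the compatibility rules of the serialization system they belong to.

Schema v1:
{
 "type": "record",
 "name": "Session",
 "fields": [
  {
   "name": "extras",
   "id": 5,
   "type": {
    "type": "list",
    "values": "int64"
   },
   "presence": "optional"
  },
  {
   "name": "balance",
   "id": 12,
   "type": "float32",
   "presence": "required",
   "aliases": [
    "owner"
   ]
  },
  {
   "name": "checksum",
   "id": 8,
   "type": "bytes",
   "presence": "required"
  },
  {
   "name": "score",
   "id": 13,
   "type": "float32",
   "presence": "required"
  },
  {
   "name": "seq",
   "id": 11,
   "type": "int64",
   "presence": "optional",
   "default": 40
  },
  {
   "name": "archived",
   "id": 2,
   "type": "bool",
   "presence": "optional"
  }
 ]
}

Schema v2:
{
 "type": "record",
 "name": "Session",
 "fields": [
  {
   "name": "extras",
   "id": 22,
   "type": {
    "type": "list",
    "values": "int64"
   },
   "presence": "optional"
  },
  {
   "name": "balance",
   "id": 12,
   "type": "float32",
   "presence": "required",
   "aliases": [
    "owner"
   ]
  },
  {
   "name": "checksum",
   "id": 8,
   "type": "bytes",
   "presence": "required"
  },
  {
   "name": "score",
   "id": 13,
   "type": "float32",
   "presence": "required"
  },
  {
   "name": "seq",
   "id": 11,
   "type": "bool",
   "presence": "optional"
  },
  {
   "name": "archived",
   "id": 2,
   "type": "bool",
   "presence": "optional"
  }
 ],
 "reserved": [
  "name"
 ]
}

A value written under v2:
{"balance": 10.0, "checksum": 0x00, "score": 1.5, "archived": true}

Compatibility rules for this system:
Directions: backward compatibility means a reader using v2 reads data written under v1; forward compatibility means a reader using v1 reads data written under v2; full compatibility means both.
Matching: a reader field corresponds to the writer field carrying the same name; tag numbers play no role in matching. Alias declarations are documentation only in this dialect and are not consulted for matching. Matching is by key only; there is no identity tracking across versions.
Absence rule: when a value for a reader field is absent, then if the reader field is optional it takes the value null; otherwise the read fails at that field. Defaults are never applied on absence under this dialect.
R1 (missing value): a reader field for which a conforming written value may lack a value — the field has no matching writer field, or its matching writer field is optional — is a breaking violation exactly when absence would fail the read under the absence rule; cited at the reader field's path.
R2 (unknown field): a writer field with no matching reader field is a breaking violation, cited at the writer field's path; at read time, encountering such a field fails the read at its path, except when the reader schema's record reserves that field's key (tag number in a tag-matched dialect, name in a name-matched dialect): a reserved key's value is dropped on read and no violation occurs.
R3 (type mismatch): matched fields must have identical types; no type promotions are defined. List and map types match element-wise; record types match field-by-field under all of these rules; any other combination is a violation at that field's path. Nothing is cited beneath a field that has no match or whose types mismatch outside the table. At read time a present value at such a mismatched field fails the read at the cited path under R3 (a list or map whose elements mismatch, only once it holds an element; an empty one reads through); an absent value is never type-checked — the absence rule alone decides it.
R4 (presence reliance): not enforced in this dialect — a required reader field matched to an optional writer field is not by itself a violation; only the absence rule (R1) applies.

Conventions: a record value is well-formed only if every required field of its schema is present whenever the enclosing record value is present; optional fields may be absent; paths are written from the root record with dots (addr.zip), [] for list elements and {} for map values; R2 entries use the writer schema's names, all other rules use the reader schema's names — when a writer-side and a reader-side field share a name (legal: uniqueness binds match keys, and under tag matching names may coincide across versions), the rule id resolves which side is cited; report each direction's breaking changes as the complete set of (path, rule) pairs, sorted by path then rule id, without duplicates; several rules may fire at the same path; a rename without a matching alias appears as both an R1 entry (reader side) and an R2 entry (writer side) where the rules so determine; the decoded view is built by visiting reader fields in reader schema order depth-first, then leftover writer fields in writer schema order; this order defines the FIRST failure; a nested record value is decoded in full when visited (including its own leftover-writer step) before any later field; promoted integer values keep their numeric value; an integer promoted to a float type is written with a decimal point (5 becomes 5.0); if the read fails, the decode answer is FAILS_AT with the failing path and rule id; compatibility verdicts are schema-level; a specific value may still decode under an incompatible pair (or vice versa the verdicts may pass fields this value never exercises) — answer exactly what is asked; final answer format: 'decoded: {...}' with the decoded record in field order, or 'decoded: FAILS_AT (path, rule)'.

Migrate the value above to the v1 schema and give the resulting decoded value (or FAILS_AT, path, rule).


in Session below, arrows point writer -> reader
decode walk for Session under reader schema v1:
  extras := null (missing; optional => null)
  balance := 10.0
  checksum := 0x00
  score := 1.5
  seq := null (missing; optional => null)
  archived := true
  => decoded: {"extras": null, "balance": 10.0, "checksum": 0x00, "score": 1.5, "seq": null, "archived": true}
diffs on Session not affecting the asked answer:
  field seq in record Session: type int64 changed to bool (its default is dropped) -> affects the rule determinations only; this particular Session value decodes identically
  field extras in record Session: tag 5 changed to 22 -> triggers nothing under the printed rules; the Session answer is the same either way

decoded: {"extras": null, "balance": 10.0, "checksum": 0x00, "score": 1.5, "seq": null, "archived": true}
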